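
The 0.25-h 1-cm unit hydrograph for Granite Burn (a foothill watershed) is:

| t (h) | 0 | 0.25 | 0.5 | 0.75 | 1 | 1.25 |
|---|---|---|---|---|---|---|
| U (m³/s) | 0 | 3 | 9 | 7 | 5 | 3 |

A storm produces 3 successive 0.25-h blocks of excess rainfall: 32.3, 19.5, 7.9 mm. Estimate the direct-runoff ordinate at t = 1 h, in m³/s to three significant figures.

Q ≈ 36.9 m³/s

By discrete convolution, Q_j = Σ (P_i / 10 mm) · U_{j−i}.
At t = 1 h (j=4): Q = (32.3/10)·5 + (19.5/10)·7 + (7.9/10)·9 = 36.9 m³/s.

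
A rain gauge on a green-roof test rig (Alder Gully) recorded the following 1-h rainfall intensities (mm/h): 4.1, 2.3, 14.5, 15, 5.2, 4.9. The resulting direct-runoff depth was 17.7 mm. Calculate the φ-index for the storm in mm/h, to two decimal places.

φ ≈ 5.90 mm/h

Only the 2 blocks with intensity above φ contribute runoff: 14.5, 15 mm/h.
Σ(I−φ)·Δt = d  ⇒  (14.5+15 − 2φ)·1 = 17.7
φ = (29.50 − 17.7/1) / 2 = 5.90 mm/h.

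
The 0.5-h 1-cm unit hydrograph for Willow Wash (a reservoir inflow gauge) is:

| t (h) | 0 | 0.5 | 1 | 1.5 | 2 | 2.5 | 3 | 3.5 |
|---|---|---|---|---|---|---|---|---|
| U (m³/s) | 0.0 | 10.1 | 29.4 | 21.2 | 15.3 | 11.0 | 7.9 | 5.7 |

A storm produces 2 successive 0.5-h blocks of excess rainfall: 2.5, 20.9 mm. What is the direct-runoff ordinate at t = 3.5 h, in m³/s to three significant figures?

By discrete convolution, Q_j = Σ (P_i / 10 mm) · U_{j−i}.
At t = 3.5 h (j=7): Q = (2.5/10)·5.7 + (20.9/10)·7.9 = 17.9 m³/s.

Q ≈ 17.9 m³/s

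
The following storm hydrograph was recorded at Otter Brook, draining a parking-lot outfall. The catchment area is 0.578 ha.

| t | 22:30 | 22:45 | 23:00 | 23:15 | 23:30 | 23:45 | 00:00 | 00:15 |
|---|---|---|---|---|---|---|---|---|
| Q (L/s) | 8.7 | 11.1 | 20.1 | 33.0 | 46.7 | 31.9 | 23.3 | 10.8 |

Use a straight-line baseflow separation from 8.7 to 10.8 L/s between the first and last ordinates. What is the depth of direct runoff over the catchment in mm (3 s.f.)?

d ≈ 16.8 mm

Direct runoff: 0.00, 2.10, 10.80, 23.40, 36.80, 21.70, 12.80, 0.00 L/s; ΣQ_DR = 107.6 L/s.
V = ΣQ_DR · Δt = 107.6 × 900 s = 96840 L.
Over A = 0.578 ha, depth = V / A = 16.8 mm.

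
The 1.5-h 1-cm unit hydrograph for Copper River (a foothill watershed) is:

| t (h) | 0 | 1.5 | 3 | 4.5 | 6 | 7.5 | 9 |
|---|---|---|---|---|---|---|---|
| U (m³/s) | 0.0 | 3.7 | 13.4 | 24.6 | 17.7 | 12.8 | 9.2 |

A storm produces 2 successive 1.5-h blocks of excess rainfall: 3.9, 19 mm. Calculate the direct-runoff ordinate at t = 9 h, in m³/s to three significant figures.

By discrete convolution, Q_j = Σ (P_i / 10 mm) · U_{j−i}.
At t = 9 h (j=6): Q = (3.9/10)·9.2 + (19/10)·12.8 = 27.9 m³/s.

Q ≈ 27.9 m³/s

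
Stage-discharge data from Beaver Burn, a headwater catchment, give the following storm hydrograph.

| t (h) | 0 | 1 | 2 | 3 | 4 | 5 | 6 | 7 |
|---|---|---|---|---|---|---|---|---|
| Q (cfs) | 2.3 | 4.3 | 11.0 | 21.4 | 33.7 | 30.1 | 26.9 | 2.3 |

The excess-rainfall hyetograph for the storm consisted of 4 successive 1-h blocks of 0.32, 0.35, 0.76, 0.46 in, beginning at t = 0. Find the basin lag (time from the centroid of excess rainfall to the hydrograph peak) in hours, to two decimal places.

t_L ≈ 1.78 h

Centroid of excess rainfall: t_c = Σ P_i·t̄_i / ΣP_i = 2.2196 h (block centres at 0.5, 1.5, 2.5, 3.5 h).
Hydrograph peak occurs at t = 4 h, so basin lag t_L = 4 − 2.2196 = 1.78 h.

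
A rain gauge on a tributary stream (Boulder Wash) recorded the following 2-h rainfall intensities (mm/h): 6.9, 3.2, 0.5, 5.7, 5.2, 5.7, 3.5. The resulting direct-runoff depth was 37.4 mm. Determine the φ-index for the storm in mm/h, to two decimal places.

φ ≈ 1.92 mm/h

Only the 6 blocks with intensity above φ contribute runoff: 6.9, 3.2, 5.7, 5.2, 5.7, 3.5 mm/h.
Σ(I−φ)·Δt = d  ⇒  (6.9+3.2+5.7+5.2+5.7+3.5 − 6φ)·2 = 37.4
φ = (30.20 − 37.4/2) / 6 = 1.92 mm/h.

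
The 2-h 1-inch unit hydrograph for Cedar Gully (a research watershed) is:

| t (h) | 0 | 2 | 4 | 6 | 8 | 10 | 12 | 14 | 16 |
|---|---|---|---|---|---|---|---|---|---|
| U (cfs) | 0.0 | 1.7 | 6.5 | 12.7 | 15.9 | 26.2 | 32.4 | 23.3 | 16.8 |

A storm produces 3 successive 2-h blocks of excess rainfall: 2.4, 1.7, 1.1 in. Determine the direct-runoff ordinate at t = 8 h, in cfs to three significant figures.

Q ≈ 66.9 cfs

By discrete convolution, Q_j = Σ (P_i / 1 in) · U_{j−i}.
At t = 8 h (j=4): Q = (2.4/1)·15.9 + (1.7/1)·12.7 + (1.1/1)·6.5 = 66.9 cfs.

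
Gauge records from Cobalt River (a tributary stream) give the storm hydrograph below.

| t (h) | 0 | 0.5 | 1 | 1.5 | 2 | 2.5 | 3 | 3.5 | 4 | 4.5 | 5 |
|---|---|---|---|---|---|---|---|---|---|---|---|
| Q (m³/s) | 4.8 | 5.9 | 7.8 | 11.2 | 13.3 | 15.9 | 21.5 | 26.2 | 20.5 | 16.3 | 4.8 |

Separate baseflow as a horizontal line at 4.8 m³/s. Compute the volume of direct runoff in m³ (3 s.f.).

Direct-runoff ordinates (Q − Q_b): 0.0, 1.1, 3.0, 6.4, 8.5, 11.1, 16.7, 21.4, 15.7, 11.5, 0.0 m³/s.
ΣQ_DR = 95.40 m³/s.
With Δt = 0.5 h = 1800 s, V = ΣQ_DR · Δt = 95.40 × 1800 = 1.72 × 10^5 m³.

V ≈ 1.72 × 10^5 m³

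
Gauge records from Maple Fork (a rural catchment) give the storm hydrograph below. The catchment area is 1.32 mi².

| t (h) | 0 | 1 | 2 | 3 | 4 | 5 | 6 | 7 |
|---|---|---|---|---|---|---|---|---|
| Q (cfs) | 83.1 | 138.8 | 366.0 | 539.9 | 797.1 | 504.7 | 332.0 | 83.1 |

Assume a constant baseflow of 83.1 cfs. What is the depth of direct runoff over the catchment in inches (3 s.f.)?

d ≈ 2.56 in

Direct runoff: 0.0, 55.7, 282.9, 456.8, 714.0, 421.6, 248.9, 0.0 cfs; ΣQ_DR = 2180 cfs.
V = ΣQ_DR · Δt = 2180 × 3600 s = 7.848 × 10^6 ft³.
Over A = 1.32 mi², depth = V / A = 2.56 in.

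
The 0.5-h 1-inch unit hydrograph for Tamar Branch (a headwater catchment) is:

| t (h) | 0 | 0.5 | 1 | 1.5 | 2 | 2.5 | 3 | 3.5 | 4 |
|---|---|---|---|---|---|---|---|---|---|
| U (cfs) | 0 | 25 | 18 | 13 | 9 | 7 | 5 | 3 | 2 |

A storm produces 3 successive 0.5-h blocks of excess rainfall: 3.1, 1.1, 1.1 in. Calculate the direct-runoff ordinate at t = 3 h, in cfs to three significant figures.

Q ≈ 33.1 cfs

By discrete convolution, Q_j = Σ (P_i / 1 in) · U_{j−i}.
At t = 3 h (j=6): Q = (3.1/1)·5 + (1.1/1)·7 + (1.1/1)·9 = 33.1 cfs.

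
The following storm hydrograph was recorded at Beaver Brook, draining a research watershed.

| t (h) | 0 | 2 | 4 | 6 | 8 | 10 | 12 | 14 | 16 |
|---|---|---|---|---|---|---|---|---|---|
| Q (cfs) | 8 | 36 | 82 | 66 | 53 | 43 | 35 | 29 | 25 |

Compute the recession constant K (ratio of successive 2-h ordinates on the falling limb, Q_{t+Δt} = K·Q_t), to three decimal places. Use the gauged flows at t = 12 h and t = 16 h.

K ≈ 0.845

Using the recession-limb readings at t = 12 h and t = 16 h: Q falls from 35 to 25 cfs over 2 intervals.
K = (Q₂/Q₁)^(1/2) = (25/35)^(1/2) = 0.845.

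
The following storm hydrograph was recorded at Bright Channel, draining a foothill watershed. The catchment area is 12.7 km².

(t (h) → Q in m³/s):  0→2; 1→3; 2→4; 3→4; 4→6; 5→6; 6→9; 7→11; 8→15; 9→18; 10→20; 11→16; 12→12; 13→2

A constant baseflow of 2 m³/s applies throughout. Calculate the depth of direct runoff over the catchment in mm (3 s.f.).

Direct runoff: 0.0, 1.0, 2.0, 2.0, 4.0, 4.0, 7.0, 9.0, 13.0, 16.0, 18.0, 14.0, 10.0, 0.0 m³/s; ΣQ_DR = 100.0 m³/s.
V = ΣQ_DR · Δt = 100.0 × 3600 s = 3.600 × 10^5 m³.
Over A = 12.7 km², depth = V / A = 28.3 mm.

d ≈ 28.3 mm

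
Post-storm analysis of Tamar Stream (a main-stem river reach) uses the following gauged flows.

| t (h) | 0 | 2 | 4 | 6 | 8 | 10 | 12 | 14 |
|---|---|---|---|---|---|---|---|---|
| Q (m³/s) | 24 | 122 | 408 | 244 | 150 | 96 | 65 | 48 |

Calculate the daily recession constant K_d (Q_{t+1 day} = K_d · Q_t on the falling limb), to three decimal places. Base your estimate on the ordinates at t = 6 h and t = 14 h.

K_d ≈ 0.008

Between t = 6 h and t = 14 h the flow falls from 244 to 48 m³/s over 4×2 h = 8 h.
Per-interval ratio K = (48/244)^(1/4) = 0.6660; K_d = K^(24/2) = 0.008.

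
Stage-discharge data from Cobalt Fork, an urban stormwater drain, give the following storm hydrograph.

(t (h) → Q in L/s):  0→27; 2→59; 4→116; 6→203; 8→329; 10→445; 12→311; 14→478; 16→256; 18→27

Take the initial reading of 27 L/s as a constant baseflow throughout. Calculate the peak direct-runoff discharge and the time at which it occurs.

Q_p = 451.0 L/s at t = 14 h

Subtracting baseflow gives direct-runoff ordinates: 0.0, 32.0, 89.0, 176.0, 302.0, 418.0, 284.0, 451.0, 229.0, 0.0 L/s.
The maximum is 451.0 L/s, occurring at the reading for t = 14 h.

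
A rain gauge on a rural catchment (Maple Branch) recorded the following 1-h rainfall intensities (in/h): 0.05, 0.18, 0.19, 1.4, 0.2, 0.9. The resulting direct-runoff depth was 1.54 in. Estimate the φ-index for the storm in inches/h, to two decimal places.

φ ≈ 0.38 in/h

Only the 2 blocks with intensity above φ contribute runoff: 1.4, 0.9 in/h.
Σ(I−φ)·Δt = d  ⇒  (1.4+0.9 − 2φ)·1 = 1.54
φ = (2.300 − 1.54/1) / 2 = 0.38 in/h.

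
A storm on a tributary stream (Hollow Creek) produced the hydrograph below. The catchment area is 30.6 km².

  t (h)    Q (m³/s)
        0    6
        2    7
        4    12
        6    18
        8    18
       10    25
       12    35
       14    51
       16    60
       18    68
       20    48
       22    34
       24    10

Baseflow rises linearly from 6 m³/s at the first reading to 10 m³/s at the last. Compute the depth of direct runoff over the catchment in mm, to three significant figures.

Direct runoff: 0.00, 0.67, 5.33, 11.00, 10.67, 17.33, 27.00, 42.67, 51.33, 59.00, 38.67, 24.33, 0.00 m³/s; ΣQ_DR = 288.0 m³/s.
V = ΣQ_DR · Δt = 288.0 × 7200 s = 2.074 × 10^6 m³.
Over A = 30.6 km², depth = V / A = 67.8 mm.

d ≈ 67.8 mm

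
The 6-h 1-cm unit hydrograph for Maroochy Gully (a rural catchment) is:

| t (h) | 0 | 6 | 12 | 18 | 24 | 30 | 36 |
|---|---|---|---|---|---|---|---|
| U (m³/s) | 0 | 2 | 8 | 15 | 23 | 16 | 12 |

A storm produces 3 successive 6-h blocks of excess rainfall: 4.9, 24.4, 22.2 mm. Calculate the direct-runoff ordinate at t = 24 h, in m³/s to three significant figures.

By discrete convolution, Q_j = Σ (P_i / 10 mm) · U_{j−i}.
At t = 24 h (j=4): Q = (4.9/10)·23 + (24.4/10)·15 + (22.2/10)·8 = 65.6 m³/s.

Q ≈ 65.6 m³/s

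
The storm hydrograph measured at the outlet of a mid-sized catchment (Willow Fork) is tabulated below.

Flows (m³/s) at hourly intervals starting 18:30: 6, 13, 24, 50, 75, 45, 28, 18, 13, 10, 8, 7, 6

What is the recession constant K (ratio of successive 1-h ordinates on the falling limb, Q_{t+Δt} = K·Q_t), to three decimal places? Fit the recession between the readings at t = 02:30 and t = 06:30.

K ≈ 0.824

Using the recession-limb readings at t = 02:30 and t = 06:30: Q falls from 13 to 6 m³/s over 4 intervals.
K = (Q₂/Q₁)^(1/4) = (6/13)^(1/4) = 0.824.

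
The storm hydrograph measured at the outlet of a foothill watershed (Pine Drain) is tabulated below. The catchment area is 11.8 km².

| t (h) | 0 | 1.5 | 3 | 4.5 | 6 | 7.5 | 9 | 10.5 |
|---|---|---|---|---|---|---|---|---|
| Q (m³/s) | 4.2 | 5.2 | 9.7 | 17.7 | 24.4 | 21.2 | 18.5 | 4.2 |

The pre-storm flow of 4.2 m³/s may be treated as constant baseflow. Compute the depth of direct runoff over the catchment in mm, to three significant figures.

d ≈ 32.7 mm

Direct runoff: 0.0, 1.0, 5.5, 13.5, 20.2, 17.0, 14.3, 0.0 m³/s; ΣQ_DR = 71.50 m³/s.
V = ΣQ_DR · Δt = 71.50 × 5400 s = 3.861 × 10^5 m³.
Over A = 11.8 km², depth = V / A = 32.7 mm.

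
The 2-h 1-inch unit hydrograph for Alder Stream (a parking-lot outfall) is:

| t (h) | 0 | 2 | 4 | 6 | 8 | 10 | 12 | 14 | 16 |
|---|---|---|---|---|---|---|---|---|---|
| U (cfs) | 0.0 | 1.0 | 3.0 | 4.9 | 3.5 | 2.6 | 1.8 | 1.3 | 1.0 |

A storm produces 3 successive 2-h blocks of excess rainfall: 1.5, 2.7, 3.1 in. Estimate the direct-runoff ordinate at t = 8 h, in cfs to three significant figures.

Q ≈ 27.8 cfs

By discrete convolution, Q_j = Σ (P_i / 1 in) · U_{j−i}.
At t = 8 h (j=4): Q = (1.5/1)·3.5 + (2.7/1)·4.9 + (3.1/1)·3.0 = 27.8 cfs.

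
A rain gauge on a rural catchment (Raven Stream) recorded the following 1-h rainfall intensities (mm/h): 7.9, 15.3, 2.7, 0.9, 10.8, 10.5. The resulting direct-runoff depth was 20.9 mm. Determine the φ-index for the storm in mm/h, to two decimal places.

Only the 4 blocks with intensity above φ contribute runoff: 7.9, 15.3, 10.8, 10.5 mm/h.
Σ(I−φ)·Δt = d  ⇒  (7.9+15.3+10.8+10.5 − 4φ)·1 = 20.9
φ = (44.50 − 20.9/1) / 4 = 5.90 mm/h.

φ ≈ 5.90 mm/h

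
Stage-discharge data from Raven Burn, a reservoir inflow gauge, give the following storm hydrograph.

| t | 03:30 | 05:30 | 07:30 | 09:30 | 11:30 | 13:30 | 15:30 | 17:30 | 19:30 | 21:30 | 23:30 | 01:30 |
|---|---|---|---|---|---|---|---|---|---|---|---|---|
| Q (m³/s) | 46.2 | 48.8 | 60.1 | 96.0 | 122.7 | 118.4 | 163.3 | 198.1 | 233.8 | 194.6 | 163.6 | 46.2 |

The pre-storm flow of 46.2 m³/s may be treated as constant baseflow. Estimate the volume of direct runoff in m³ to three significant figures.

V ≈ 6.75 × 10^6 m³

Direct-runoff ordinates (Q − Q_b): 0.0, 2.6, 13.9, 49.8, 76.5, 72.2, 117.1, 151.9, 187.6, 148.4, 117.4, 0.0 m³/s.
ΣQ_DR = 937.4 m³/s.
With Δt = 2 h = 7200 s, V = ΣQ_DR · Δt = 937.4 × 7200 = 6.75 × 10^6 m³.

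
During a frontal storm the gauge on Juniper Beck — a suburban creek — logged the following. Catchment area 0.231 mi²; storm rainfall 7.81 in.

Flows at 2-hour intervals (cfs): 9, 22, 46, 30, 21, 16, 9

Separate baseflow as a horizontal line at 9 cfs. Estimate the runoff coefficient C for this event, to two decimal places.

C ≈ 0.15

ΣQ_DR = 90.00 cfs; V = ΣQ_DR·Δt = 6.480 × 10^5 ft³.
Runoff depth d = V / A = 1.207 in.
C = d / P = 1.207 / 7.81 = 0.15.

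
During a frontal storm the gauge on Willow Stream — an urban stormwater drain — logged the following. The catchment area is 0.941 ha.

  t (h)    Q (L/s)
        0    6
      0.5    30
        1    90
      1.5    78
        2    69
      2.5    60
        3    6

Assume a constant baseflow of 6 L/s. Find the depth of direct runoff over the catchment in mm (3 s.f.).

Direct runoff: 0.0, 24.0, 84.0, 72.0, 63.0, 54.0, 0.0 L/s; ΣQ_DR = 297.0 L/s.
V = ΣQ_DR · Δt = 297.0 × 1800 s = 5.346 × 10^5 L.
Over A = 0.941 ha, depth = V / A = 56.8 mm.

d ≈ 56.8 mm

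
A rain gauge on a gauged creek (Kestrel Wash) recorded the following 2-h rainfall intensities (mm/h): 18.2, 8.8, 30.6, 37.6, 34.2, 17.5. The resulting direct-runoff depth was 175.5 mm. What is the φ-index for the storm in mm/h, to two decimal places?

φ ≈ 10.07 mm/h

Only the 5 blocks with intensity above φ contribute runoff: 18.2, 30.6, 37.6, 34.2, 17.5 mm/h.
Σ(I−φ)·Δt = d  ⇒  (18.2+30.6+37.6+34.2+17.5 − 5φ)·2 = 175.5
φ = (138.1 − 175.5/2) / 5 = 10.07 mm/h.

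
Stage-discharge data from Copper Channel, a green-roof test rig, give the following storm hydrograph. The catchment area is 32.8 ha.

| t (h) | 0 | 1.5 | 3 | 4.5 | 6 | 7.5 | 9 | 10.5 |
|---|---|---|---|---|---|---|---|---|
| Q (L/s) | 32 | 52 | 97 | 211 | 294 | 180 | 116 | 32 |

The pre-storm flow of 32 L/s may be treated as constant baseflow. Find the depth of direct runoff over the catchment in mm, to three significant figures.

Direct runoff: 0.0, 20.0, 65.0, 179.0, 262.0, 148.0, 84.0, 0.0 L/s; ΣQ_DR = 758.0 L/s.
V = ΣQ_DR · Δt = 758.0 × 5400 s = 4.093 × 10^6 L.
Over A = 32.8 ha, depth = V / A = 12.5 mm.

d ≈ 12.5 mm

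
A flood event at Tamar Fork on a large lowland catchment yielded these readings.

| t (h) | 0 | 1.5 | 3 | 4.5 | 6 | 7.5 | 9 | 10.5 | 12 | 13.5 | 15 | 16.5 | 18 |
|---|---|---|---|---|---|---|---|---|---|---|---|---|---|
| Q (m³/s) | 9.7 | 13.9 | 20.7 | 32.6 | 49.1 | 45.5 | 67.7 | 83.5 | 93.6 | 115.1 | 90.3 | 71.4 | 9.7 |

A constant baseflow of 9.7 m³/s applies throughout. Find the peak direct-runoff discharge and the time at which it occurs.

Q_p = 105.4 m³/s at t = 13.5 h

Subtracting baseflow gives direct-runoff ordinates: 0.0, 4.2, 11.0, 22.9, 39.4, 35.8, 58.0, 73.8, 83.9, 105.4, 80.6, 61.7, 0.0 m³/s.
The maximum is 105.4 m³/s, occurring at the reading for t = 13.5 h.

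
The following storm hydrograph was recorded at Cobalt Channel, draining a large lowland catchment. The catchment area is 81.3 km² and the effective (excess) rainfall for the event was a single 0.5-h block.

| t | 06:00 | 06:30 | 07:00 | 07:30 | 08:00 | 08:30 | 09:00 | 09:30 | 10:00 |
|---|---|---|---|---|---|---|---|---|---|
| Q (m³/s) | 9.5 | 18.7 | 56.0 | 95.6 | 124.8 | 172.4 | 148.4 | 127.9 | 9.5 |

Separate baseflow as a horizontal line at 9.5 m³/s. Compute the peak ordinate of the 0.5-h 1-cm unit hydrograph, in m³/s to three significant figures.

Direct runoff: 0.0, 9.2, 46.5, 86.1, 115.3, 162.9, 138.9, 118.4, 0.0 m³/s; ΣQ_DR = 677.3 m³/s, peak = 162.9 m³/s.
Runoff depth d = ΣQ_DR·Δt / A = 677.3 × 1800 / (81.3 km²) = 15.00 mm.
The 1-cm UH is the DRH scaled by (10 mm)/d, so U_p = 162.9 × 10/15.00 = 109 m³/s.

U_p ≈ 109 m³/s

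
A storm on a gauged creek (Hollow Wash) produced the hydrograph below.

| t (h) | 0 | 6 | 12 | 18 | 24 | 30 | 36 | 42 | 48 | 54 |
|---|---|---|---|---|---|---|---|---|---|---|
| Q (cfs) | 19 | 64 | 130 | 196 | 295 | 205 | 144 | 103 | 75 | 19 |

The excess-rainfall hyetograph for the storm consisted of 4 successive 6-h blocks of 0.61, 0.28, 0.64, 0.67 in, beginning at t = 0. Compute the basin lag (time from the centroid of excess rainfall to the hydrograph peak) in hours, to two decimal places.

t_L ≈ 11.26 h

Centroid of excess rainfall: t_c = Σ P_i·t̄_i / ΣP_i = 12.7364 h (block centres at 3, 9, 15, 21 h).
Hydrograph peak occurs at t = 24 h, so basin lag t_L = 24 − 12.7364 = 11.26 h.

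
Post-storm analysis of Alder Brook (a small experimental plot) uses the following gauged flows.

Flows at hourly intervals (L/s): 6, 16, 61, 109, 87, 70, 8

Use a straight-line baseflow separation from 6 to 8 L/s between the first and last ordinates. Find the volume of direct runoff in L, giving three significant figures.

V ≈ 1.11 × 10^6 L

Direct-runoff ordinates (Q − Q_b): 0.00, 9.67, 54.33, 102.00, 79.67, 62.33, 0.00 L/s.
ΣQ_DR = 308.0 L/s.
With Δt = 1 h = 3600 s, V = ΣQ_DR · Δt = 308.0 × 3600 = 1.11 × 10^6 L.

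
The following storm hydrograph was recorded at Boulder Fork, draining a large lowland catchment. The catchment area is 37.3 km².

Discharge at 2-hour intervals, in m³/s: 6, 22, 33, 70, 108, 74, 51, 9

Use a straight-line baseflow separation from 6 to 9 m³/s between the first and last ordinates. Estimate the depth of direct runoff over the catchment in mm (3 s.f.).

d ≈ 60.4 mm

Direct runoff: 0.00, 15.57, 26.14, 62.71, 100.29, 65.86, 42.43, 0.00 m³/s; ΣQ_DR = 313.0 m³/s.
V = ΣQ_DR · Δt = 313.0 × 7200 s = 2.254 × 10^6 m³.
Over A = 37.3 km², depth = V / A = 60.4 mm.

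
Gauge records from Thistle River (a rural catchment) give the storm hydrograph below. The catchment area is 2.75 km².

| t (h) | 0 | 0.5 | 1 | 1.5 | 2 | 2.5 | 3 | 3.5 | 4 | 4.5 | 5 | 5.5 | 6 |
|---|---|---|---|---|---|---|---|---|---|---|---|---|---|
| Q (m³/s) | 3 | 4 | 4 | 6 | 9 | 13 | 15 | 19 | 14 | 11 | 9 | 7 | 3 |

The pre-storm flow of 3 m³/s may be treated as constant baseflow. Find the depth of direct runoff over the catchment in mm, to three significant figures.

Direct runoff: 0.0, 1.0, 1.0, 3.0, 6.0, 10.0, 12.0, 16.0, 11.0, 8.0, 6.0, 4.0, 0.0 m³/s; ΣQ_DR = 78.00 m³/s.
V = ΣQ_DR · Δt = 78.00 × 1800 s = 1.404 × 10^5 m³.
Over A = 2.75 km², depth = V / A = 51.1 mm.

d ≈ 51.1 mm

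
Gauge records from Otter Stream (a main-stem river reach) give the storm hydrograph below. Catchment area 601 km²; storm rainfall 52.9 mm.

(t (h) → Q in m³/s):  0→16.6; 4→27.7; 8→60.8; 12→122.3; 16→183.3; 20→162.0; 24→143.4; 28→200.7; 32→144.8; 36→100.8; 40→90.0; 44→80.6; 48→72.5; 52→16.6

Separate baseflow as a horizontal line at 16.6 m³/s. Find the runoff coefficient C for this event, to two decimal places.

C ≈ 0.54

ΣQ_DR = 1190 m³/s; V = ΣQ_DR·Δt = 1.713 × 10^7 m³.
Runoff depth d = V / A = 28.51 mm.
C = d / P = 28.51 / 52.9 = 0.54.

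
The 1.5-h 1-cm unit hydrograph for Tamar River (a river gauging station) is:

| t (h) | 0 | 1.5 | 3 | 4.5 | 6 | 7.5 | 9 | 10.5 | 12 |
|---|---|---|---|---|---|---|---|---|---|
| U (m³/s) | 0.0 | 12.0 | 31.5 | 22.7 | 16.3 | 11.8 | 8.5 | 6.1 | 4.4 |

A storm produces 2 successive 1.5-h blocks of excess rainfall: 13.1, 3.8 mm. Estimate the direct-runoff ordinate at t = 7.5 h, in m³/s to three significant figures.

Q ≈ 21.7 m³/s

By discrete convolution, Q_j = Σ (P_i / 10 mm) · U_{j−i}.
At t = 7.5 h (j=5): Q = (13.1/10)·11.8 + (3.8/10)·16.3 = 21.7 m³/s.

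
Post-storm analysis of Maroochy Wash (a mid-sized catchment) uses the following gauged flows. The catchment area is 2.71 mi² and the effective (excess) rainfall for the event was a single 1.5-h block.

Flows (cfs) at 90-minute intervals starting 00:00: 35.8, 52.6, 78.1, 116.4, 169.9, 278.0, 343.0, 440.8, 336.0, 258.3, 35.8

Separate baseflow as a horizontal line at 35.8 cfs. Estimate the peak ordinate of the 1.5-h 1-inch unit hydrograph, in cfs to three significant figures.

Direct runoff: 0.0, 16.8, 42.3, 80.6, 134.1, 242.2, 307.2, 405.0, 300.2, 222.5, 0.0 cfs; ΣQ_DR = 1751 cfs, peak = 405.0 cfs.
Runoff depth d = ΣQ_DR·Δt / A = 1751 × 5400 / (2.71 mi²) = 1.502 in.
The 1-inch UH is the DRH scaled by (1 in)/d, so U_p = 405.0 × 1/1.502 = 270 cfs.

U_p ≈ 270 cfs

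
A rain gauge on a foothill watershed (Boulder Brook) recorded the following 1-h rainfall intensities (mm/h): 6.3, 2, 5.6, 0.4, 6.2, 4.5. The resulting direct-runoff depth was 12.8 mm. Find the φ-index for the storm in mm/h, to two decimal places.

Only the 4 blocks with intensity above φ contribute runoff: 6.3, 5.6, 6.2, 4.5 mm/h.
Σ(I−φ)·Δt = d  ⇒  (6.3+5.6+6.2+4.5 − 4φ)·1 = 12.8
φ = (22.60 − 12.8/1) / 4 = 2.45 mm/h.

φ ≈ 2.45 mm/h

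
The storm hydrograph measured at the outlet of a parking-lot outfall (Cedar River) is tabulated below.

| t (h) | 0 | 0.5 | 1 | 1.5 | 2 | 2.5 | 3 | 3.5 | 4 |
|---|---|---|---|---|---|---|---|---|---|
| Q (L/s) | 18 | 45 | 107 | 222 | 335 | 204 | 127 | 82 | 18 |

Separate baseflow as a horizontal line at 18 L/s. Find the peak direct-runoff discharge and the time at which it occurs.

Subtracting baseflow gives direct-runoff ordinates: 0.0, 27.0, 89.0, 204.0, 317.0, 186.0, 109.0, 64.0, 0.0 L/s.
The maximum is 317.0 L/s, occurring at the reading for t = 2 h.

Q_p = 317.0 L/s at t = 2 h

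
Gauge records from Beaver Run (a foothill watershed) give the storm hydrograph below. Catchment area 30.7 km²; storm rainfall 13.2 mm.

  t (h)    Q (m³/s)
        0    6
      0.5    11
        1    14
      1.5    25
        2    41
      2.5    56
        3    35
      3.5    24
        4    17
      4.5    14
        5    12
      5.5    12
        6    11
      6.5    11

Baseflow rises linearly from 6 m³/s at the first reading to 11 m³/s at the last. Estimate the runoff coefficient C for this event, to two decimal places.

C ≈ 0.76

ΣQ_DR = 170.0 m³/s; V = ΣQ_DR·Δt = 3.060 × 10^5 m³.
Runoff depth d = V / A = 9.967 mm.
C = d / P = 9.967 / 13.2 = 0.76.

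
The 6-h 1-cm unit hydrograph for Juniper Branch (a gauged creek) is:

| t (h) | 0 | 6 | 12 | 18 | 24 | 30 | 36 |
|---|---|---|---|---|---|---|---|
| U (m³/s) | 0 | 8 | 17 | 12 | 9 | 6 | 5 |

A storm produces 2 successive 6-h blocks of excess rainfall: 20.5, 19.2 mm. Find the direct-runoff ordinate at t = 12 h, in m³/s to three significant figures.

By discrete convolution, Q_j = Σ (P_i / 10 mm) · U_{j−i}.
At t = 12 h (j=2): Q = (20.5/10)·17 + (19.2/10)·8 = 50.2 m³/s.

Q ≈ 50.2 m³/s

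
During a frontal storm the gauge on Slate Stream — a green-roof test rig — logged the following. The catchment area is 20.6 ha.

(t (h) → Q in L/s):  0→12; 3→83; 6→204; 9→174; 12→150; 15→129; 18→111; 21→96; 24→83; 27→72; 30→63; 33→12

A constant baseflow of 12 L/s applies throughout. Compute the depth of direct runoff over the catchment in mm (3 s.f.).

Direct runoff: 0.0, 71.0, 192.0, 162.0, 138.0, 117.0, 99.0, 84.0, 71.0, 60.0, 51.0, 0.0 L/s; ΣQ_DR = 1045 L/s.
V = ΣQ_DR · Δt = 1045 × 10800 s = 1.129 × 10^7 L.
Over A = 20.6 ha, depth = V / A = 54.8 mm.

d ≈ 54.8 mm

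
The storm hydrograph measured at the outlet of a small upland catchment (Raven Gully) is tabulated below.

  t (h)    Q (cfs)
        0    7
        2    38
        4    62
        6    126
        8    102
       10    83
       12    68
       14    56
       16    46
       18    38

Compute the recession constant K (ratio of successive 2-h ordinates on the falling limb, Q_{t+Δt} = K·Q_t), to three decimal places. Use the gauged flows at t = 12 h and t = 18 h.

K ≈ 0.824

Using the recession-limb readings at t = 12 h and t = 18 h: Q falls from 68 to 38 cfs over 3 intervals.
K = (Q₂/Q₁)^(1/3) = (38/68)^(1/3) = 0.824.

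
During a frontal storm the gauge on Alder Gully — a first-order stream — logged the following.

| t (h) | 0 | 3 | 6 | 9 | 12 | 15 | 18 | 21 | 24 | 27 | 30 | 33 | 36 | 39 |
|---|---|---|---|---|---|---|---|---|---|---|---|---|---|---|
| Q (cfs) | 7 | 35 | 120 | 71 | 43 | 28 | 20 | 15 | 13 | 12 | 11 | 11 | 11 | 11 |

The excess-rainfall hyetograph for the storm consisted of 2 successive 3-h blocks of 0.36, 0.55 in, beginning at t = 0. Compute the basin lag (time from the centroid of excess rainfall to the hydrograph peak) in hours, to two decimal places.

t_L ≈ 2.69 h

Centroid of excess rainfall: t_c = Σ P_i·t̄_i / ΣP_i = 3.3132 h (block centres at 1.5, 4.5 h).
Hydrograph peak occurs at t = 6 h, so basin lag t_L = 6 − 3.3132 = 2.69 h.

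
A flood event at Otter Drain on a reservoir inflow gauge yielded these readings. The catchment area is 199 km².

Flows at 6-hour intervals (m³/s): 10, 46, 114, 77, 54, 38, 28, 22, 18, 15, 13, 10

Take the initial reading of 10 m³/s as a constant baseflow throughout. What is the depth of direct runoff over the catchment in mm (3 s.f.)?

Direct runoff: 0.0, 36.0, 104.0, 67.0, 44.0, 28.0, 18.0, 12.0, 8.0, 5.0, 3.0, 0.0 m³/s; ΣQ_DR = 325.0 m³/s.
V = ΣQ_DR · Δt = 325.0 × 21600 s = 7.020 × 10^6 m³.
Over A = 199 km², depth = V / A = 35.3 mm.

d ≈ 35.3 mm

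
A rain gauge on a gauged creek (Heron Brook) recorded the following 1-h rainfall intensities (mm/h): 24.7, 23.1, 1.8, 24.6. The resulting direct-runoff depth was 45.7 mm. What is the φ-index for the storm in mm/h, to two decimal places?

φ ≈ 8.90 mm/h

Only the 3 blocks with intensity above φ contribute runoff: 24.7, 23.1, 24.6 mm/h.
Σ(I−φ)·Δt = d  ⇒  (24.7+23.1+24.6 − 3φ)·1 = 45.7
φ = (72.40 − 45.7/1) / 3 = 8.90 mm/h.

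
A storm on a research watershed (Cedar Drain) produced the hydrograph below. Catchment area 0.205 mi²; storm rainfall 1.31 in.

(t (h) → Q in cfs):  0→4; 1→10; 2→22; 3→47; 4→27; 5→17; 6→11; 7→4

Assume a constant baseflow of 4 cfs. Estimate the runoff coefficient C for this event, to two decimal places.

ΣQ_DR = 110.0 cfs; V = ΣQ_DR·Δt = 3.960 × 10^5 ft³.
Runoff depth d = V / A = 0.8315 in.
C = d / P = 0.8315 / 1.31 = 0.63.

C ≈ 0.63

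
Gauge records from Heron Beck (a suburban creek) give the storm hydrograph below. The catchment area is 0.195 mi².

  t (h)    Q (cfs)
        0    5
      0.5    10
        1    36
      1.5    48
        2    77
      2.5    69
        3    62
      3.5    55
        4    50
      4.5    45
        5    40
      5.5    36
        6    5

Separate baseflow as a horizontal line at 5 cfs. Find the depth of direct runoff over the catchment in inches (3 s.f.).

d ≈ 1.88 in

Direct runoff: 0.0, 5.0, 31.0, 43.0, 72.0, 64.0, 57.0, 50.0, 45.0, 40.0, 35.0, 31.0, 0.0 cfs; ΣQ_DR = 473.0 cfs.
V = ΣQ_DR · Δt = 473.0 × 1800 s = 8.514 × 10^5 ft³.
Over A = 0.195 mi², depth = V / A = 1.88 in.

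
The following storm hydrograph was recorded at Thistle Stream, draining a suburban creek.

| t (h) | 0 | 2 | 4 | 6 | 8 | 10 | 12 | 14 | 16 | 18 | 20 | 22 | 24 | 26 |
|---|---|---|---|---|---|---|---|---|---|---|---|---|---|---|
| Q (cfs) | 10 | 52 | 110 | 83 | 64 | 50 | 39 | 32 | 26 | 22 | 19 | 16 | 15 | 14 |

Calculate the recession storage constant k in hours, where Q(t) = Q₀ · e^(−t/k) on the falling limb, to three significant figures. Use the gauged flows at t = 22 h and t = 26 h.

k ≈ 30.0 h

On the falling limb, Q drops from 16 to 14 cfs between t = 22 h and t = 26 h (Δt = 4 h).
k = −Δt / ln(Q₂/Q₁) = −4 / ln(14/16) = 30.0 h.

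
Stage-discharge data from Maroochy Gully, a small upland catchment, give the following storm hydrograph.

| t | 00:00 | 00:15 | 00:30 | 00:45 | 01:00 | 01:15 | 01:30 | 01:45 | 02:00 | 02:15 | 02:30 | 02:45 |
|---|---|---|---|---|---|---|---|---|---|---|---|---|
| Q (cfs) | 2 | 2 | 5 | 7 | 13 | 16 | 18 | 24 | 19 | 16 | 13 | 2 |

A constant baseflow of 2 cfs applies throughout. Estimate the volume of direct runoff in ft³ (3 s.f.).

V ≈ 1.02 × 10^5 ft³

Direct-runoff ordinates (Q − Q_b): 0.0, 0.0, 3.0, 5.0, 11.0, 14.0, 16.0, 22.0, 17.0, 14.0, 11.0, 0.0 cfs.
ΣQ_DR = 113.0 cfs.
With Δt = 0.25 h = 900 s, V = ΣQ_DR · Δt = 113.0 × 900 = 1.02 × 10^5 ft³.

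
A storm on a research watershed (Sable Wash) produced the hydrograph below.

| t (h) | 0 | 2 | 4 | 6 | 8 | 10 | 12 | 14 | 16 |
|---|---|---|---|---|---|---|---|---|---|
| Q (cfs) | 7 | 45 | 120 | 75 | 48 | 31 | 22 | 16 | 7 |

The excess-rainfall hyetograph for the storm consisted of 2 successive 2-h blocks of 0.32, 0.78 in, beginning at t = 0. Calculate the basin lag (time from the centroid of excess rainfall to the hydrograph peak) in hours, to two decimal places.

t_L ≈ 1.58 h

Centroid of excess rainfall: t_c = Σ P_i·t̄_i / ΣP_i = 2.4182 h (block centres at 1, 3 h).
Hydrograph peak occurs at t = 4 h, so basin lag t_L = 4 − 2.4182 = 1.58 h.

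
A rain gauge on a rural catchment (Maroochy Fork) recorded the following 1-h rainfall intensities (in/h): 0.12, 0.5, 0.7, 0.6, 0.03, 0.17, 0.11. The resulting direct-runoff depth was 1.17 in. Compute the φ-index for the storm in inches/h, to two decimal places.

φ ≈ 0.21 in/h

Only the 3 blocks with intensity above φ contribute runoff: 0.5, 0.7, 0.6 in/h.
Σ(I−φ)·Δt = d  ⇒  (0.5+0.7+0.6 − 3φ)·1 = 1.17
φ = (1.800 − 1.17/1) / 3 = 0.21 in/h.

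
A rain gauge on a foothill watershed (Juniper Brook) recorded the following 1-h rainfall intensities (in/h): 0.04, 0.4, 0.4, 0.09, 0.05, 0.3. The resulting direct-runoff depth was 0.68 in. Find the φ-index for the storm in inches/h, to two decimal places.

Only the 3 blocks with intensity above φ contribute runoff: 0.4, 0.4, 0.3 in/h.
Σ(I−φ)·Δt = d  ⇒  (0.4+0.4+0.3 − 3φ)·1 = 0.68
φ = (1.100 − 0.68/1) / 3 = 0.14 in/h.

φ ≈ 0.14 in/h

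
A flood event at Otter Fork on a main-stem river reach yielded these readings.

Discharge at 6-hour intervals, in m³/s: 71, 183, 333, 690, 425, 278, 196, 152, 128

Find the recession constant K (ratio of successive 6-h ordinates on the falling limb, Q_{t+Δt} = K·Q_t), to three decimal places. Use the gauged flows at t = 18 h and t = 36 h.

K ≈ 0.657

Using the recession-limb readings at t = 18 h and t = 36 h: Q falls from 690 to 196 m³/s over 3 intervals.
K = (Q₂/Q₁)^(1/3) = (196/690)^(1/3) = 0.657.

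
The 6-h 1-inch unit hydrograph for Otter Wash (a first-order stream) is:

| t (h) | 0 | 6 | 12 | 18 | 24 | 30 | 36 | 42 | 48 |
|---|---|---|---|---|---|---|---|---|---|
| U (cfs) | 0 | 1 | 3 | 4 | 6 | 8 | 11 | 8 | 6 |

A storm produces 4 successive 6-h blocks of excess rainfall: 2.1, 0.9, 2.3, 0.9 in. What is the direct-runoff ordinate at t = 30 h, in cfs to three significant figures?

Q ≈ 34.1 cfs

By discrete convolution, Q_j = Σ (P_i / 1 in) · U_{j−i}.
At t = 30 h (j=5): Q = (2.1/1)·8 + (0.9/1)·6 + (2.3/1)·4 + (0.9/1)·3 = 34.1 cfs.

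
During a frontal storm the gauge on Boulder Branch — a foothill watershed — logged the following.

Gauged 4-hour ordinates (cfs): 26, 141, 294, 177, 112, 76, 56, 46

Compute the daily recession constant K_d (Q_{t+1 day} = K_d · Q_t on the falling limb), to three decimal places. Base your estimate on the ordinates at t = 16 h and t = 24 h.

Between t = 16 h and t = 24 h the flow falls from 112 to 56 cfs over 2×4 h = 8 h.
Per-interval ratio K = (56/112)^(1/2) = 0.7071; K_d = K^(24/4) = 0.125.

K_d ≈ 0.125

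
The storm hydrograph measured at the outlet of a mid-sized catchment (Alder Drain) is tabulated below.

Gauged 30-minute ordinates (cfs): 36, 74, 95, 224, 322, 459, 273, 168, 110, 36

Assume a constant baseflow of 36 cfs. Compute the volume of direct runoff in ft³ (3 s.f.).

Direct-runoff ordinates (Q − Q_b): 0.0, 38.0, 59.0, 188.0, 286.0, 423.0, 237.0, 132.0, 74.0, 0.0 cfs.
ΣQ_DR = 1437 cfs.
With Δt = 0.5 h = 1800 s, V = ΣQ_DR · Δt = 1437 × 1800 = 2.59 × 10^6 ft³.

V ≈ 2.59 × 10^6 ft³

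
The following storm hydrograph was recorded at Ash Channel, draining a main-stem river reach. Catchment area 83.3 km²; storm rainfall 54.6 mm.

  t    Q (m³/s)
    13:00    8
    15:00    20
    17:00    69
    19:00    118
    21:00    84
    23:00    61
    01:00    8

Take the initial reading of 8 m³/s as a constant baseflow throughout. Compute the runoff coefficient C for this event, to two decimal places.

ΣQ_DR = 312.0 m³/s; V = ΣQ_DR·Δt = 2.246 × 10^6 m³.
Runoff depth d = V / A = 26.97 mm.
C = d / P = 26.97 / 54.6 = 0.49.

C ≈ 0.49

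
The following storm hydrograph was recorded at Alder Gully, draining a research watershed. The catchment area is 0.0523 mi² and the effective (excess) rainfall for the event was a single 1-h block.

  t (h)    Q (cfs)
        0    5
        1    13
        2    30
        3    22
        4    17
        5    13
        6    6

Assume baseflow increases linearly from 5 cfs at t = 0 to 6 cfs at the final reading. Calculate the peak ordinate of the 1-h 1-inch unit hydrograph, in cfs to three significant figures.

Direct runoff: 0.00, 7.83, 24.67, 16.50, 11.33, 7.17, 0.00 cfs; ΣQ_DR = 67.50 cfs, peak = 24.67 cfs.
Runoff depth d = ΣQ_DR·Δt / A = 67.50 × 3600 / (0.0523 mi²) = 2.000 in.
The 1-inch UH is the DRH scaled by (1 in)/d, so U_p = 24.67 × 1/2.000 = 12.3 cfs.

U_p ≈ 12.3 cfs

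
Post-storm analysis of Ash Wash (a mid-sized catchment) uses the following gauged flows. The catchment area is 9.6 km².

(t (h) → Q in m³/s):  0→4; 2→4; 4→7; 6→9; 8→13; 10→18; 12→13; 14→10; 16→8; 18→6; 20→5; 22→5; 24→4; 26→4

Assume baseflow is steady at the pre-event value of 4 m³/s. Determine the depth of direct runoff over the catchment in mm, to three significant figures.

Direct runoff: 0.0, 0.0, 3.0, 5.0, 9.0, 14.0, 9.0, 6.0, 4.0, 2.0, 1.0, 1.0, 0.0, 0.0 m³/s; ΣQ_DR = 54.00 m³/s.
V = ΣQ_DR · Δt = 54.00 × 7200 s = 3.888 × 10^5 m³.
Over A = 9.6 km², depth = V / A = 40.5 mm.

d ≈ 40.5 mm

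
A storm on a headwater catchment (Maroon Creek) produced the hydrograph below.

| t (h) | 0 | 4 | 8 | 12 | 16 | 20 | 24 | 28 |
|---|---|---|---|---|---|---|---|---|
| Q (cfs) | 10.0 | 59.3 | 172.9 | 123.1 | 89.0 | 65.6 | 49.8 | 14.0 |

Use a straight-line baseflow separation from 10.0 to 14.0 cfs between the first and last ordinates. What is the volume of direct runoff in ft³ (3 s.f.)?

Direct-runoff ordinates (Q − Q_b): 0.00, 48.73, 161.76, 111.39, 76.71, 52.74, 36.37, 0.00 cfs.
ΣQ_DR = 487.7 cfs.
With Δt = 4 h = 14400 s, V = ΣQ_DR · Δt = 487.7 × 14400 = 7.02 × 10^6 ft³.

V ≈ 7.02 × 10^6 ft³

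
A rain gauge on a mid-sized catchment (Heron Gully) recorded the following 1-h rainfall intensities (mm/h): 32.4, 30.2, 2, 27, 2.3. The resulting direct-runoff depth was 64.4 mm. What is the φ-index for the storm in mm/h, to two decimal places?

Only the 3 blocks with intensity above φ contribute runoff: 32.4, 30.2, 27 mm/h.
Σ(I−φ)·Δt = d  ⇒  (32.4+30.2+27 − 3φ)·1 = 64.4
φ = (89.60 − 64.4/1) / 3 = 8.40 mm/h.

φ ≈ 8.40 mm/h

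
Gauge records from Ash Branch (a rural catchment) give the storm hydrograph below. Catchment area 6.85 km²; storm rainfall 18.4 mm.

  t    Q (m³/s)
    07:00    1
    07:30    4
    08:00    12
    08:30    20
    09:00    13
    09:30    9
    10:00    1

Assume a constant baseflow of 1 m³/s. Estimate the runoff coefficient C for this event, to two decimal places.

ΣQ_DR = 53.00 m³/s; V = ΣQ_DR·Δt = 95400 m³.
Runoff depth d = V / A = 13.93 mm.
C = d / P = 13.93 / 18.4 = 0.76.

C ≈ 0.76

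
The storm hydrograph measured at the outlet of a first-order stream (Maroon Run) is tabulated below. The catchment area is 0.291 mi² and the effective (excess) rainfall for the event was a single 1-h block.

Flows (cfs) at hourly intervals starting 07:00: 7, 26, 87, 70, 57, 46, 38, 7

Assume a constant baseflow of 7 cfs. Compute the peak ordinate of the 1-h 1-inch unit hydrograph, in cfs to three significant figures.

U_p ≈ 53.3 cfs

Direct runoff: 0.0, 19.0, 80.0, 63.0, 50.0, 39.0, 31.0, 0.0 cfs; ΣQ_DR = 282.0 cfs, peak = 80.0 cfs.
Runoff depth d = ΣQ_DR·Δt / A = 282.0 × 3600 / (0.291 mi²) = 1.502 in.
The 1-inch UH is the DRH scaled by (1 in)/d, so U_p = 80.0 × 1/1.502 = 53.3 cfs.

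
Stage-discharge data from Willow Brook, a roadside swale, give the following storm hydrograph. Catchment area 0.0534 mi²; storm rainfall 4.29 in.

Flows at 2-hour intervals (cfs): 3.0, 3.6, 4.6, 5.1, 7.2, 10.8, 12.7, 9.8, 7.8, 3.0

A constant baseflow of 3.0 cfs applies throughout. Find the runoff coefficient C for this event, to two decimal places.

C ≈ 0.51

ΣQ_DR = 37.60 cfs; V = ΣQ_DR·Δt = 2.707 × 10^5 ft³.
Runoff depth d = V / A = 2.182 in.
C = d / P = 2.182 / 4.29 = 0.51.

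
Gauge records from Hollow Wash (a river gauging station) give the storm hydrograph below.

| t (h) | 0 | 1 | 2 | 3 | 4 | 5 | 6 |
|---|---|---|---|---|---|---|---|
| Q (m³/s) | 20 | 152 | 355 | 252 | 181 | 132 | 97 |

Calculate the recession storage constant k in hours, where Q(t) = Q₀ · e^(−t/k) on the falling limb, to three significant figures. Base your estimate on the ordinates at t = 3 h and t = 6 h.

k ≈ 3.14 h

On the falling limb, Q drops from 252 to 97 m³/s between t = 3 h and t = 6 h (Δt = 3 h).
k = −Δt / ln(Q₂/Q₁) = −3 / ln(97/252) = 3.14 h.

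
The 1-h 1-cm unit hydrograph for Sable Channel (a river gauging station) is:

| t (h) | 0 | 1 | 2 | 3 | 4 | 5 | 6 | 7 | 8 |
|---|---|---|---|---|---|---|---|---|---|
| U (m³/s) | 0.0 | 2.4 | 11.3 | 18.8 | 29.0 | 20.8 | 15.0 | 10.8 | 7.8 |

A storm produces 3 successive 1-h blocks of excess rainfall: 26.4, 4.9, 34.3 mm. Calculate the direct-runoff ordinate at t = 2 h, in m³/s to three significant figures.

By discrete convolution, Q_j = Σ (P_i / 10 mm) · U_{j−i}.
At t = 2 h (j=2): Q = (26.4/10)·11.3 + (4.9/10)·2.4 + (34.3/10)·0.0 = 31.0 m³/s.

Q ≈ 31.0 m³/s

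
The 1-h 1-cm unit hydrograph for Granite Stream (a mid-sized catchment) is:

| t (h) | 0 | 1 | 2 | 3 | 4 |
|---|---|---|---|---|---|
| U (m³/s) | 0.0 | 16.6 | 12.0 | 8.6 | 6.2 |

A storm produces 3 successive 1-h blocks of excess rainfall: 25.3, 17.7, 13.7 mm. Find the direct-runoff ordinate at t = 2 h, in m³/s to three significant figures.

Q ≈ 59.7 m³/s

By discrete convolution, Q_j = Σ (P_i / 10 mm) · U_{j−i}.
At t = 2 h (j=2): Q = (25.3/10)·12.0 + (17.7/10)·16.6 + (13.7/10)·0.0 = 59.7 m³/s.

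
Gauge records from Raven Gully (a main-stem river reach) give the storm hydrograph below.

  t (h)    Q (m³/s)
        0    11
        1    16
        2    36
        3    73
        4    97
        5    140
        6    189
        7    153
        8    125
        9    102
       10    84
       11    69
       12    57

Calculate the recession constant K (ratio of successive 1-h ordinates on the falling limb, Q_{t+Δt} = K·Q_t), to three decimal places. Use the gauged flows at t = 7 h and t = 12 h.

Using the recession-limb readings at t = 7 h and t = 12 h: Q falls from 153 to 57 m³/s over 5 intervals.
K = (Q₂/Q₁)^(1/5) = (57/153)^(1/5) = 0.821.

K ≈ 0.821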